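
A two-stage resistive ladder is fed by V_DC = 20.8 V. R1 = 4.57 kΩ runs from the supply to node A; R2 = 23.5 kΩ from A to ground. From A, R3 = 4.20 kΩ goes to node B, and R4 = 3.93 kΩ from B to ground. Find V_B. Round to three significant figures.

V_B ≈ 5.72 V

The second stage (R3 + R4 = 8.130 kΩ) loads node A in parallel with R2.
R2 ‖ (R3+R4) = 6.040 kΩ.
V_A = 20.8 × 6.040/(4.57 + 6.040) = 11.84 V.
V_B = V_A × 0.4834 = 5.724 V.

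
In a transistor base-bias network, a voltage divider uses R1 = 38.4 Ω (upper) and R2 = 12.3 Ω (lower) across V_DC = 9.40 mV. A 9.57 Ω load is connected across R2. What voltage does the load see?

V_out ≈ 1.16 mV

The load sits in parallel with R2, giving an effective lower resistance R2' = R2·R_L/(R2+R_L) = 5.382 Ω.
Then V_out = V_DC · R2'/(R1 + R2') = 9.40 × 5.382/43.78 = 1.156 mV.
(Unloaded it would be 2.28 mV; the load pulls it down.)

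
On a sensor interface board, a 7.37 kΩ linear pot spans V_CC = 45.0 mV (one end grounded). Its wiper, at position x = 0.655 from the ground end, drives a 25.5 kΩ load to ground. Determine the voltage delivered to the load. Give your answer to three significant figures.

Lower segment x·R_p = 4.827 kΩ; upper segment (1−x)·R_p = 2.543 kΩ.
(x·R_p) ‖ R_L = 4.059 kΩ.
V_out = 45.0 × 4.059/(2.543 + 4.059) = 27.67 mV.

V_out ≈ 27.7 mV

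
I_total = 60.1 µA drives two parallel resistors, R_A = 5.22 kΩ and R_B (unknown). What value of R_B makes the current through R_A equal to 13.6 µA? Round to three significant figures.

R_B ≈ 1.53 kΩ

Two-branch current divider: I_A = I_total · R_B/(R_A + R_B).
13.6/60.1 = R_B/(R_A + R_B) → R_B = R_A · (0.2263)/(1 − 0.2263) = 5.22 × 0.2925 = 1.527 kΩ.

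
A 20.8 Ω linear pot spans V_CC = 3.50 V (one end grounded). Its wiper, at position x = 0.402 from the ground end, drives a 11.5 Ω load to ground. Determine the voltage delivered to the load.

The pot divides into 12.44 Ω above the wiper and 8.362 Ω below.
Lower segment in parallel with the load: 8.362 ‖ 11.5 = 4.841 Ω.
V_out = 3.50 × 4.841/(12.44 + 4.841) = 0.9806 V.
(Unloaded: V_out = x·V_CC = 1.41 V.)

V_out ≈ 0.981 V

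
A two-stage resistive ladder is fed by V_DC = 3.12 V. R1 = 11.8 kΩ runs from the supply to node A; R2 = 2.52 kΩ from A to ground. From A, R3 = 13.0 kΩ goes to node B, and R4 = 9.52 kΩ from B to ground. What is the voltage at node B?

Looking into the second stage from A: R3 + R4 = 22.52 kΩ appears in parallel with R2.
R2 ‖ (R3+R4) = 2.266 kΩ.
So V_A = 3.12 × 0.1611 = 0.5027 V.
Then the unloaded second divider: V_B = V_A × R4/(R3+R4) = 0.5027 × 0.4227 = 0.2125 V.

V_B ≈ 0.213 V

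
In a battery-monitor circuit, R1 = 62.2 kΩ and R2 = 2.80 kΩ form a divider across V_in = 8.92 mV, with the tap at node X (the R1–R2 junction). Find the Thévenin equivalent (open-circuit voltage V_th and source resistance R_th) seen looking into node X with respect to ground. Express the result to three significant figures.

V_th is the unloaded tap voltage: V_in · R2/(R1+R2) = 8.92 × 0.04308 = 0.3842 mV.
With V_in suppressed (replaced by a short), R_th = R1 ‖ R2 = (62.20 × 2.80)/(62.20 + 2.80) = 2.679 kΩ.

V_th ≈ 0.384 mV, R_th ≈ 2.68 kΩ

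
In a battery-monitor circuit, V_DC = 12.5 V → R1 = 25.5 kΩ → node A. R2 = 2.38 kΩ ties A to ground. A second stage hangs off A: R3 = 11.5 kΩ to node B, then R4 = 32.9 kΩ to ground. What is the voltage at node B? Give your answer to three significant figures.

V_B ≈ 0.754 V

Node A sees R2 in parallel with the series input of stage 2, R3 + R4 = 44.40 kΩ.
Effective lower resistance at A: R2 ‖ 44.40 = 2.259 kΩ.
First divider: V_A = V_DC · 2.259/(25.5 + 2.259) = 1.017 V.
V_B = V_A × 0.7410 = 0.7537 V.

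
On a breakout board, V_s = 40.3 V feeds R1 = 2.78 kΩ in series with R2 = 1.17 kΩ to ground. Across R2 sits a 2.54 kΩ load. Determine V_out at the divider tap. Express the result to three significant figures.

The load sits in parallel with R2, giving an effective lower resistance R2' = R2·R_L/(R2+R_L) = 0.8010 kΩ.
Then V_out = V_s · R2'/(R1 + R2') = 40.3 × 0.8010/3.581 = 9.015 V.
(Unloaded it would be 11.9 V; the load pulls it down.)

V_out ≈ 9.01 V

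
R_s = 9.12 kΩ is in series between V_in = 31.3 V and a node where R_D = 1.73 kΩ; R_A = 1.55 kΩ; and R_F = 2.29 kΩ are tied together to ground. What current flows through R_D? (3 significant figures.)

Combine the parallel branches: R_p = (1/1.73 + 1/1.55 + 1/2.29)⁻¹ = 0.6025 kΩ.
V_A by voltage divider: V_A = 31.3 × 0.6025/(9.12 + 0.6025) = 1.940 V.
Branch current I = V_A/R_D = 1.940/1.73 = 1.121 mA.

I ≈ 1.12 mA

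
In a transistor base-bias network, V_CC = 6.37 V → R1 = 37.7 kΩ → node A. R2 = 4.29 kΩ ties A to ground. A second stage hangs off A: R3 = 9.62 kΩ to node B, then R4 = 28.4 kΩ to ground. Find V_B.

Looking into the second stage from A: R3 + R4 = 38.02 kΩ appears in parallel with R2.
R2 ‖ (R3+R4) = 3.855 kΩ.
First divider: V_A = V_CC · 3.855/(37.7 + 3.855) = 0.5909 V.
V_B = V_A × 0.7470 = 0.4414 V.

V_B ≈ 0.441 V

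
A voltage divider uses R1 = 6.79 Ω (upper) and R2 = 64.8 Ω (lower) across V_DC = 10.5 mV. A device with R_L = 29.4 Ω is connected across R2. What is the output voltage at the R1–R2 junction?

R2 ‖ R_L = (64.8 × 29.4)/(64.8 + 29.4) = 20.22 Ω.
Voltage divider with the loaded lower leg: V_out = 10.5 × 20.22/(6.79 + 20.22) = 10.5 × 0.7487 = 7.861 mV.
(Unloaded it would be 9.50 mV; the load pulls it down.)

V_out ≈ 7.86 mV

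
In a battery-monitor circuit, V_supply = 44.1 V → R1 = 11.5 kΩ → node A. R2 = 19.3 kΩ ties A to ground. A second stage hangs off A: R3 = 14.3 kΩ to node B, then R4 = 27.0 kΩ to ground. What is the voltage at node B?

Looking into the second stage from A: R3 + R4 = 41.30 kΩ appears in parallel with R2.
Effective lower resistance at A: R2 ‖ 41.30 = 13.15 kΩ.
First divider: V_A = V_supply · 13.15/(11.5 + 13.15) = 23.53 V.
Then the unloaded second divider: V_B = V_A × R4/(R3+R4) = 23.53 × 0.6538 = 15.38 V.

V_B ≈ 15.4 V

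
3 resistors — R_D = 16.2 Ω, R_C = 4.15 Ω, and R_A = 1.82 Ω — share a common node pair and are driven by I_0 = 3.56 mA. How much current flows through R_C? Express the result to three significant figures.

I ≈ 1.01 mA

Conductances: ΣG = 1/16.2 + 1/4.15 + 1/1.82 = 0.8521 (1/Ω).
By the current-divider rule, I = I_0 · G_k/ΣG = 3.56 × 0.2828 = 1.007 mA.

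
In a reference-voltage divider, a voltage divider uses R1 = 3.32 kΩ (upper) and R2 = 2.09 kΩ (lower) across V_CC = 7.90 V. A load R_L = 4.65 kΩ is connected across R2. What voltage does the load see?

The load sits in parallel with R2, giving an effective lower resistance R2' = R2·R_L/(R2+R_L) = 1.442 kΩ.
Then V_out = V_CC · R2'/(R1 + R2') = 7.90 × 1.442/4.762 = 2.392 V.

V_out ≈ 2.39 V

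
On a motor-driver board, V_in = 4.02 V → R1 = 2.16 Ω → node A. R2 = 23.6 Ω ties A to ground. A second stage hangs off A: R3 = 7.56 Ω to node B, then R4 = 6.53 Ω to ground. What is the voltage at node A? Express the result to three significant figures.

V_A ≈ 3.23 V

Looking into the second stage from A: R3 + R4 = 14.09 Ω appears in parallel with R2.
Effective lower resistance at A: R2 ‖ 14.09 = 8.823 Ω.
V_A = 4.02 × 8.823/(2.16 + 8.823) = 3.229 V.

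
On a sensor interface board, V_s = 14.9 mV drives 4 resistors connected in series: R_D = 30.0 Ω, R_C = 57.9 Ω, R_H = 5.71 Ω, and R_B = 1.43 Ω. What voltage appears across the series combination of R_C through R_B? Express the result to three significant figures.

V ≈ 10.2 mV

Total series resistance ΣR = 30.0 + 57.9 + 5.71 + 1.43 = 95.04 Ω.
R_{R_C..R_B} = 57.9 + 5.71 + 1.43 = 65.04 Ω.
V = V_s · R/ΣR = 14.9 × 0.6843 = 10.20 mV.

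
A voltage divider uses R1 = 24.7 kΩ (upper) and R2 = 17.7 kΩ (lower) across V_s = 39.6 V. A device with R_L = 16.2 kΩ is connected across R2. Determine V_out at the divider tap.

First combine the lower leg with the load: R2 ‖ R_L = 8.458 kΩ.
Then V_out = V_s · R2'/(R1 + R2') = 39.6 × 8.458/33.16 = 10.10 V.

V_out ≈ 10.1 V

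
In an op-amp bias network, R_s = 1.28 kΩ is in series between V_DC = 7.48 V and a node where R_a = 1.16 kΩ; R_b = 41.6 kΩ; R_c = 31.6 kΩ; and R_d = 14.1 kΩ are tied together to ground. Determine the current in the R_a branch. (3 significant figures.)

I ≈ 2.85 mA

Equivalent of the parallel group: R_p = 1.011 kΩ.
V_A by voltage divider: V_A = 7.48 × 1.011/(1.28 + 1.011) = 3.302 V.
I(R_a) = V_A / R_a = 3.302/1.16 = 2.846 mA.
(Check via current divider: I_total = 3.264 mA; share G_k/ΣG = 0.8719 → same result.)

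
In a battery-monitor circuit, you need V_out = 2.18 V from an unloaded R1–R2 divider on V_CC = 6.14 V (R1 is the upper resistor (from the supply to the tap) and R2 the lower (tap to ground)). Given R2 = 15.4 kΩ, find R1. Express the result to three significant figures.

R1 ≈ 28.0 kΩ

V_out/V_CC = R2/(R1+R2) = 0.3550.
So R1 = R2 · (V_CC/V_out − 1) = 15.4 × (6.14/2.18 − 1) = 15.4 × 1.817 = 27.97 kΩ.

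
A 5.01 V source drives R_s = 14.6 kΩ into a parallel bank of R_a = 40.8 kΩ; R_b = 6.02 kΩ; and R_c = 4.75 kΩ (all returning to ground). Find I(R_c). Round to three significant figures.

I ≈ 0.154 mA

Parallel bank: R_p = 1/(1/40.8 + 1/6.02 + 1/4.75) = 2.493 kΩ.
V_A by voltage divider: V_A = 5.01 × 2.493/(14.6 + 2.493) = 0.7307 V.
Branch current I = V_A/R_c = 0.7307/4.75 = 0.1538 mA.
(Check via current divider: I_total = 0.2931 mA; share G_k/ΣG = 0.5248 → same result.)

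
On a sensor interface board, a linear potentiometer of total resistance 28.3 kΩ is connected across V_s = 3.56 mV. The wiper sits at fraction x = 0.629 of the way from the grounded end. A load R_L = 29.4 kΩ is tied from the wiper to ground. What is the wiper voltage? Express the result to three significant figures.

Lower segment x·R_p = 17.80 kΩ; upper segment (1−x)·R_p = 10.50 kΩ.
Lower segment in parallel with the load: 17.80 ‖ 29.4 = 11.09 kΩ.
Loaded-divider output: V_out = 3.56 × 0.5136 = 1.829 mV.

V_out ≈ 1.83 mV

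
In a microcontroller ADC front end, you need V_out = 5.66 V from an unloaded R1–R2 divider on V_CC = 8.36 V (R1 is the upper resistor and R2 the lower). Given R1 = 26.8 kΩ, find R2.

R2 ≈ 56.2 kΩ

V_out/V_CC = R2/(R1+R2) = 0.6770.
So R2 = R1 · V_out/(V_CC − V_out) = 26.8 × 5.66/(8.36 − 5.66) = 26.8 × 2.096 = 56.18 kΩ.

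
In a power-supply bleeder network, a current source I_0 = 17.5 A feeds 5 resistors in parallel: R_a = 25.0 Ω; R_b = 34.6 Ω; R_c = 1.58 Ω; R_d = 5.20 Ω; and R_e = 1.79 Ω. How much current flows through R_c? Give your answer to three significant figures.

I ≈ 7.62 A

Total conductance ΣG = 1/25.0 + 1/34.6 + 1/1.58 + 1/5.20 + 1/1.79 = 1.453 (units of 1/Ω).
R_c takes the fraction G_k/ΣG = 0.6329/1.453 = 0.4357, so I = 17.5 × 0.4357 = 7.624 A.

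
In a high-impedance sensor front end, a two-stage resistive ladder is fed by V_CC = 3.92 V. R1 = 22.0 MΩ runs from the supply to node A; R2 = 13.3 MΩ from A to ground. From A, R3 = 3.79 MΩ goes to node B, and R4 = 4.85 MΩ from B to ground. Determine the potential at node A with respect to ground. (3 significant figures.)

V_A ≈ 0.754 V

Node A sees R2 in parallel with the series input of stage 2, R3 + R4 = 8.640 MΩ.
Effective lower resistance at A: R2 ‖ 8.640 = 5.238 MΩ.
First divider: V_A = V_CC · 5.238/(22.0 + 5.238) = 0.7538 V.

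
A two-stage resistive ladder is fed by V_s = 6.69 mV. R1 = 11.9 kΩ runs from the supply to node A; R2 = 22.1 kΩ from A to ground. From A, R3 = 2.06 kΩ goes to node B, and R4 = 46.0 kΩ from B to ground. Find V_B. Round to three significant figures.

Looking into the second stage from A: R3 + R4 = 48.06 kΩ appears in parallel with R2.
Effective lower resistance at A: R2 ‖ 48.06 = 15.14 kΩ.
First divider: V_A = V_s · 15.14/(11.9 + 15.14) = 3.746 mV.
Stage 2 is unloaded, so V_B = V_A · R4/(R3+R4) = 3.746 × 46.0/48.06 = 3.585 mV.

V_B ≈ 3.59 mV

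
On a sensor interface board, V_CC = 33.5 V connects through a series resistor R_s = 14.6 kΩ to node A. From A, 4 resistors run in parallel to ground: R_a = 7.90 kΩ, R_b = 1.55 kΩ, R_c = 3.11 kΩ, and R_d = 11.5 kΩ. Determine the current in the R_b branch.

I ≈ 1.19 mA

Combine the parallel branches: R_p = (1/7.90 + 1/1.55 + 1/3.11 + 1/11.5)⁻¹ = 0.8473 kΩ.
V_A = 33.5 × 0.8473/15.45 = 1.837 V.
I(R_b) = V_A / R_b = 1.837/1.55 = 1.185 mA.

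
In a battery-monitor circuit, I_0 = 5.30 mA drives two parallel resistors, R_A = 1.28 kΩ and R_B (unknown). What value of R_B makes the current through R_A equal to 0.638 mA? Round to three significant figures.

R_B ≈ 0.175 kΩ

Two-branch current divider: I_A = I_0 · R_B/(R_A + R_B).
With f = 0.1204, R_B = R_A · f/(1−f) = 1.28 × 0.1369 = 0.1752 kΩ.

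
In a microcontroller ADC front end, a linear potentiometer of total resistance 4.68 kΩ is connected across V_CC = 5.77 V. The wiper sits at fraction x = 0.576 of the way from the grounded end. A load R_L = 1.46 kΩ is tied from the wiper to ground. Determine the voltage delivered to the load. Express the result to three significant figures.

The pot divides into 1.984 kΩ above the wiper and 2.696 kΩ below.
Lower segment in parallel with the load: 2.696 ‖ 1.46 = 0.9471 kΩ.
V_out = 5.77 × 0.9471/(1.984 + 0.9471) = 1.864 V.

V_out ≈ 1.86 V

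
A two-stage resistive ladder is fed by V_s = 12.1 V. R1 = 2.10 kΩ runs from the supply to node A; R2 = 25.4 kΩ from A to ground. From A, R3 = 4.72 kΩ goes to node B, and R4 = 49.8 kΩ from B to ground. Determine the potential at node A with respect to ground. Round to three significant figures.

Node A sees R2 in parallel with the series input of stage 2, R3 + R4 = 54.52 kΩ.
Effective lower resistance at A: R2 ‖ 54.52 = 17.33 kΩ.
V_A = 12.1 × 17.33/(2.10 + 17.33) = 10.79 V.

V_A ≈ 10.8 V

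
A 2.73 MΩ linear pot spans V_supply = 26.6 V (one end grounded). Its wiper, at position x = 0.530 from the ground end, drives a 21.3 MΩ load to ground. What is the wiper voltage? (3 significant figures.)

Split the track: R_lower = x·R_p = 1.447 MΩ, R_upper = (1−x)·R_p = 1.283 MΩ.
Lower segment in parallel with the load: 1.447 ‖ 21.3 = 1.355 MΩ.
Then V_out = V_supply · 1.355/(1.283 + 1.355) = 13.66 V.

V_out ≈ 13.7 V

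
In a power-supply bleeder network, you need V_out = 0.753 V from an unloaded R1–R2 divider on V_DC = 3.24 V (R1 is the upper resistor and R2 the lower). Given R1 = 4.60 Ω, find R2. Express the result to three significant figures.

R2 ≈ 1.39 Ω

Required fraction k = V_out/V_DC = 0.2324.
Rearranging, R2 = R1·k/(1−k) = 4.60 × 0.3028 = 1.393 Ω.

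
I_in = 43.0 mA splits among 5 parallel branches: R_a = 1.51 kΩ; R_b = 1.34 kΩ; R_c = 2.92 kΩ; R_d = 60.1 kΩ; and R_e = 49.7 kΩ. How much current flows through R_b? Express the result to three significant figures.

Conductances: ΣG = 1/1.51 + 1/1.34 + 1/2.92 + 1/60.1 + 1/49.7 = 1.788 (1/kΩ).
R_b takes the fraction G_k/ΣG = 0.7463/1.788 = 0.4174, so I = 43.0 × 0.4174 = 17.95 mA.

I ≈ 17.9 mA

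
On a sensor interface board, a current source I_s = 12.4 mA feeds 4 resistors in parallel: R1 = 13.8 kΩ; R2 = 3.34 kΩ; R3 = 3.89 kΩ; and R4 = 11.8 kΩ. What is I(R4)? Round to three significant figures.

Total conductance ΣG = 1/13.8 + 1/3.34 + 1/3.89 + 1/11.8 = 0.7137 (units of 1/kΩ).
Current divider: I(R4) = I_s · G_k/ΣG = 12.4 × (0.08475/0.7137) = 12.4 × 0.1187 = 1.472 mA.

I ≈ 1.47 mA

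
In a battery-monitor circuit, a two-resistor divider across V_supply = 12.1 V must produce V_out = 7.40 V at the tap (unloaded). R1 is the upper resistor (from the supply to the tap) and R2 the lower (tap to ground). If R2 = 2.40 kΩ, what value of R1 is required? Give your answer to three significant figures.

Required fraction k = V_out/V_supply = 0.6116.
So R1 = R2 · (V_supply/V_out − 1) = 2.40 × (12.1/7.40 − 1) = 2.40 × 0.6351 = 1.524 kΩ.

R1 ≈ 1.52 kΩ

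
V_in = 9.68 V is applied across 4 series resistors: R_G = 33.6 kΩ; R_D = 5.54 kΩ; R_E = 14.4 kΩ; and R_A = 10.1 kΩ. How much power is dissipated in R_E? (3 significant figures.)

P ≈ 0.333 mW

Series current I = V_in/ΣR = 9.68/63.64 = 0.1521 mA.
P(R_E) = I²·R_E = (0.1521)² × 14.4 = 0.3332 mW.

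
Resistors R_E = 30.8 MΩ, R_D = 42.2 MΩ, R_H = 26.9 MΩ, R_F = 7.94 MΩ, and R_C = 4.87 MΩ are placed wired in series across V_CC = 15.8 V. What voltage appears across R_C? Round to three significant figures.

V ≈ 0.683 V

ΣR = 30.8 + 42.2 + 26.9 + 7.94 + 4.87 = 112.7 MΩ.
By the voltage-divider rule, V = 15.8 × 4.870/112.7 = 0.6827 V.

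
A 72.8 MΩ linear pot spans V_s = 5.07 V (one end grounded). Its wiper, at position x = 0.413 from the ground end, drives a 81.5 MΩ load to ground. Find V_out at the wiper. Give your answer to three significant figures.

The pot divides into 42.73 MΩ above the wiper and 30.07 MΩ below.
R_L loads the lower segment: effective lower R = 21.96 MΩ.
Then V_out = V_s · 21.96/(42.73 + 21.96) = 1.721 V.

V_out ≈ 1.72 V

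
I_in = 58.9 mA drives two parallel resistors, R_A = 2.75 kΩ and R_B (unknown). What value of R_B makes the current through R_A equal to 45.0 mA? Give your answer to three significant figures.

The fraction through R_A equals R_B/(R_A+R_B).
45.0/58.9 = R_B/(R_A + R_B) → R_B = R_A · (0.7640)/(1 − 0.7640) = 2.75 × 3.237 = 8.903 kΩ.

R_B ≈ 8.90 kΩ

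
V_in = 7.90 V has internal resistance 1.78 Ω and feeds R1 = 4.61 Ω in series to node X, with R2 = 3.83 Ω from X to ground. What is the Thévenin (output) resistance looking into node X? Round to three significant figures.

R1' = 1.78 + 4.61 = 6.390 Ω (source resistance + R1).
Zeroing V_in shorts the top of R1' to ground, so R_th = R1' ‖ R2 = 2.395 Ω.

R_th ≈ 2.39 Ω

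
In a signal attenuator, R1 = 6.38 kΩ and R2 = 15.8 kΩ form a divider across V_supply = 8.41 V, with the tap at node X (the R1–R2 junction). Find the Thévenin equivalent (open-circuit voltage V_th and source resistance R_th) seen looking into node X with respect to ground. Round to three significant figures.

V_th ≈ 5.99 V, R_th ≈ 4.54 kΩ

Open-circuit (no load on X): V_th = V_supply · R2/(R1 + R2) = 8.41 × 15.8/(6.380 + 15.8) = 5.991 V.
Looking into X with the source shorted: R_th = R1·R2/(R1+R2) = 6.380 × 15.8/22.18 = 4.545 kΩ.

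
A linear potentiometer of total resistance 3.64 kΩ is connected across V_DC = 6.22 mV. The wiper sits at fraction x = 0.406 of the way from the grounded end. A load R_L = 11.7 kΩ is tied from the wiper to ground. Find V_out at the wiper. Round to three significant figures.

V_out ≈ 2.35 mV

Split the track: R_lower = x·R_p = 1.478 kΩ, R_upper = (1−x)·R_p = 2.162 kΩ.
Lower segment in parallel with the load: 1.478 ‖ 11.7 = 1.312 kΩ.
Then V_out = V_DC · 1.312/(2.162 + 1.312) = 2.349 mV.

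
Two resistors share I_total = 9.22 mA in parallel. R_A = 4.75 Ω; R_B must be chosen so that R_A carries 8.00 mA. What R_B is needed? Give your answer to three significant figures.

R_B ≈ 31.1 Ω

The fraction through R_A equals R_B/(R_A+R_B).
8.00/9.22 = R_B/(R_A + R_B) → R_B = R_A · (0.8677)/(1 − 0.8677) = 4.75 × 6.557 = 31.15 Ω.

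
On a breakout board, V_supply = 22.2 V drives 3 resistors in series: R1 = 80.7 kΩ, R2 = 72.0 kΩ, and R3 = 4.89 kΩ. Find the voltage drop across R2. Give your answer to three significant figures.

Series total: ΣR = 80.7 + 72.0 + 4.89 = 157.6 kΩ.
V = V_supply · R/ΣR = 22.2 × 0.4569 = 10.14 V.

V ≈ 10.1 V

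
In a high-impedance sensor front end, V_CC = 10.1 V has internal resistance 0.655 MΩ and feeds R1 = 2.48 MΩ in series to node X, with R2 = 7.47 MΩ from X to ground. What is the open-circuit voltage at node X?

V_th ≈ 7.11 V

R1' = 0.655 + 2.48 = 3.135 MΩ (source resistance + R1).
With X open, the divider is unloaded: V_th = 10.1 × 7.47/10.61 = 7.114 V.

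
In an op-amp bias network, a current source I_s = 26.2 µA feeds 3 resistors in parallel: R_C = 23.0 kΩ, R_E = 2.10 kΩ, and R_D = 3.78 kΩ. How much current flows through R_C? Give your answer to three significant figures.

I ≈ 1.45 µA

Conductances: ΣG = 1/23.0 + 1/2.10 + 1/3.78 = 0.7842 (1/kΩ).
Current divider: I(R_C) = I_s · G_k/ΣG = 26.2 × (0.04348/0.7842) = 26.2 × 0.05544 = 1.453 µA.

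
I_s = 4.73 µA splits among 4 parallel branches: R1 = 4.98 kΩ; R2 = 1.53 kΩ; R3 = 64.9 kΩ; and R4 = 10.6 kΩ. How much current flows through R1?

I ≈ 0.985 µA

Conductances: ΣG = 1/4.98 + 1/1.53 + 1/64.9 + 1/10.6 = 0.9641 (1/kΩ).
Current divider: I(R1) = I_s · G_k/ΣG = 4.73 × (0.2008/0.9641) = 4.73 × 0.2083 = 0.9851 µA.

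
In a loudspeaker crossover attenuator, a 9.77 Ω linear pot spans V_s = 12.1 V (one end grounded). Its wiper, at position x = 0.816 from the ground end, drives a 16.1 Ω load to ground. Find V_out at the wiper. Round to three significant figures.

V_out ≈ 9.05 V

The pot divides into 1.798 Ω above the wiper and 7.972 Ω below.
R_L loads the lower segment: effective lower R = 5.332 Ω.
Then V_out = V_s · 5.332/(1.798 + 5.332) = 9.049 V.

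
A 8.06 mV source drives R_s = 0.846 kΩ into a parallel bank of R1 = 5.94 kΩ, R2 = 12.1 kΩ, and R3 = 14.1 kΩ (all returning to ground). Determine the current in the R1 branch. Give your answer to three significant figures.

I ≈ 1.07 µA

Parallel bank: R_p = 1/(1/5.94 + 1/12.1 + 1/14.1) = 3.106 kΩ.
Node voltage V_A = V_in · R_p/(R_s + R_p) = 8.06 × 0.7860 = 6.335 mV.
Branch current I = V_A/R1 = 6.335/5.94 = 1.066 µA.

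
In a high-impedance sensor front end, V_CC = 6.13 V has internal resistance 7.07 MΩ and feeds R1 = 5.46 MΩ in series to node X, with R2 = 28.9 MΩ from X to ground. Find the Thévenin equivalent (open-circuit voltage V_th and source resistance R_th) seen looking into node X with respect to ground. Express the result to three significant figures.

V_th ≈ 4.28 V, R_th ≈ 8.74 MΩ

R1' = 7.07 + 5.46 = 12.53 MΩ (source resistance + R1).
Open-circuit (no load on X): V_th = V_CC · R2/(R1' + R2) = 6.13 × 28.9/(12.53 + 28.9) = 4.276 V.
Looking into X with the source shorted: R_th = R1'·R2/(R1'+R2) = 12.53 × 28.9/41.43 = 8.740 MΩ.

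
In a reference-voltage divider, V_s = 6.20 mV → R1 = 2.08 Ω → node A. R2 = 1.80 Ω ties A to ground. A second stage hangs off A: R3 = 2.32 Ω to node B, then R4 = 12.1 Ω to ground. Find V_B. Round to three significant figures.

Node A sees R2 in parallel with the series input of stage 2, R3 + R4 = 14.42 Ω.
Effective lower resistance at A: R2 ‖ 14.42 = 1.600 Ω.
V_A = 6.20 × 1.600/(2.08 + 1.600) = 2.696 mV.
V_B = V_A × 0.8391 = 2.262 mV.

V_B ≈ 2.26 mV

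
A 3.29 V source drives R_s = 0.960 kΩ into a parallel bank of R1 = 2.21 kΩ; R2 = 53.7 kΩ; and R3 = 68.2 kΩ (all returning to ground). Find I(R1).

Combine the parallel branches: R_p = (1/2.21 + 1/53.7 + 1/68.2)⁻¹ = 2.059 kΩ.
V_A = 3.29 × 2.059/3.019 = 2.244 V.
I(R1) = V_A / R1 = 2.244/2.21 = 1.015 mA.
(Check via current divider: I_total = 1.090 mA; share G_k/ΣG = 0.9315 → same result.)

I ≈ 1.02 mA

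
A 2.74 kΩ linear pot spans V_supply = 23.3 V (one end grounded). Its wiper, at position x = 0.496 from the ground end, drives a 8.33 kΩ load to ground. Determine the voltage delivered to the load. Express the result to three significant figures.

V_out ≈ 10.7 V

The pot divides into 1.381 kΩ above the wiper and 1.359 kΩ below.
(x·R_p) ‖ R_L = 1.168 kΩ.
V_out = 23.3 × 1.168/(1.381 + 1.168) = 10.68 V.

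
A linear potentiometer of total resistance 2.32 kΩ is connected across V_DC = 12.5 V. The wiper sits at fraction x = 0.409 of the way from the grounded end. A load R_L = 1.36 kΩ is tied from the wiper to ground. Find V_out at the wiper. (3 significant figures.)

V_out ≈ 3.62 V

Lower segment x·R_p = 0.9489 kΩ; upper segment (1−x)·R_p = 1.371 kΩ.
R_L loads the lower segment: effective lower R = 0.5589 kΩ.
V_out = 12.5 × 0.5589/(1.371 + 0.5589) = 3.620 V.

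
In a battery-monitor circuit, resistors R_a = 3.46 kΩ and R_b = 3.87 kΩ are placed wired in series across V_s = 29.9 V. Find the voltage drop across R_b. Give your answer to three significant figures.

V ≈ 15.8 V

Total series resistance ΣR = 3.46 + 3.87 = 7.330 kΩ.
By the voltage-divider rule, V = 29.9 × 3.870/7.330 = 15.79 V.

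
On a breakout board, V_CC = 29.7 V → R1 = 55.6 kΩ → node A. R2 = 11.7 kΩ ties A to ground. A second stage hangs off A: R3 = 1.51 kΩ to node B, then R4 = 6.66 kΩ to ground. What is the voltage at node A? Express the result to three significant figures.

V_A ≈ 2.37 V

Looking into the second stage from A: R3 + R4 = 8.170 kΩ appears in parallel with R2.
R2 ‖ (R3+R4) = 4.811 kΩ.
First divider: V_A = V_CC · 4.811/(55.6 + 4.811) = 2.365 V.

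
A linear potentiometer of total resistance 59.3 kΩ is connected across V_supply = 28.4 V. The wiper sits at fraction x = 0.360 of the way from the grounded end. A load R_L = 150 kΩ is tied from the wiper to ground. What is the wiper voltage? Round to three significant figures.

Lower segment x·R_p = 21.35 kΩ; upper segment (1−x)·R_p = 37.95 kΩ.
R_L loads the lower segment: effective lower R = 18.69 kΩ.
Then V_out = V_supply · 18.69/(37.95 + 18.69) = 9.370 V.

V_out ≈ 9.37 V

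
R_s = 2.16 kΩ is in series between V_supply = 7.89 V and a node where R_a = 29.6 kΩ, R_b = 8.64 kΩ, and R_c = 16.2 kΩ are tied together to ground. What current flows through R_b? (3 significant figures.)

Equivalent of the parallel group: R_p = 4.734 kΩ.
Node voltage V_A = V_supply · R_p/(R_s + R_p) = 7.89 × 0.6867 = 5.418 V.
I(R_b) = V_A / R_b = 5.418/8.64 = 0.6271 mA.

I ≈ 0.627 mA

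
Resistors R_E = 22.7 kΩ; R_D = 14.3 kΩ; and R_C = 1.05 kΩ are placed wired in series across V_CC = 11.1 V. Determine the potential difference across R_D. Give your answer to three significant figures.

Total series resistance ΣR = 22.7 + 14.3 + 1.05 = 38.05 kΩ.
By the voltage-divider rule, V = 11.1 × 14.30/38.05 = 4.172 V.

V ≈ 4.17 V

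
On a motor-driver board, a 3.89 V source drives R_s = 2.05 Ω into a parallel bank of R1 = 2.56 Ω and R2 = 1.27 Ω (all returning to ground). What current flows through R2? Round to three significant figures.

I ≈ 0.897 A

Equivalent of the parallel group: R_p = 0.8489 Ω.
V_A = 3.89 × 0.8489/2.899 = 1.139 V.
Branch current I = V_A/R2 = 1.139/1.27 = 0.8969 A.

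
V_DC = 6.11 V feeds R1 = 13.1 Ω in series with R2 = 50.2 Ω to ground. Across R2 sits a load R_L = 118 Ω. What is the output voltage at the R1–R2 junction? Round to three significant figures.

R2 ‖ R_L = (50.2 × 118)/(50.2 + 118) = 35.22 Ω.
Now apply the divider: V_out = 6.11 × 0.7289 = 4.453 V.
(Unloaded it would be 4.85 V; the load pulls it down.)

V_out ≈ 4.45 V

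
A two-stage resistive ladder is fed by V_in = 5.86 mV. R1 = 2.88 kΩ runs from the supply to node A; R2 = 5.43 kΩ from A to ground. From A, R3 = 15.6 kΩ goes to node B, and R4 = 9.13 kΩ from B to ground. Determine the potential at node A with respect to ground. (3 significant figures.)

V_A ≈ 3.56 mV

Node A sees R2 in parallel with the series input of stage 2, R3 + R4 = 24.73 kΩ.
Effective lower resistance at A: R2 ‖ 24.73 = 4.452 kΩ.
So V_A = 5.86 × 0.6072 = 3.558 mV.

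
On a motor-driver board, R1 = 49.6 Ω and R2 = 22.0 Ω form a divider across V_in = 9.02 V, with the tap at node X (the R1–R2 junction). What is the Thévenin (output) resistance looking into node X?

R_th ≈ 15.2 Ω

Looking into X with the source shorted: R_th = R1·R2/(R1+R2) = 49.60 × 22.0/71.60 = 15.24 Ω.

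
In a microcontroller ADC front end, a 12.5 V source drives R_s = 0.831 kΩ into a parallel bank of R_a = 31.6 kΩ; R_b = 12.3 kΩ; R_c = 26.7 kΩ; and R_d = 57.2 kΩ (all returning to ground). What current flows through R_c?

I ≈ 0.411 mA

Equivalent of the parallel group: R_p = 5.957 kΩ.
V_A by voltage divider: V_A = 12.5 × 5.957/(0.831 + 5.957) = 10.97 V.
I(R_c) = V_A / R_c = 10.97/26.7 = 0.4108 mA.
(Check via current divider: I_total = 1.842 mA; share G_k/ΣG = 0.2231 → same result.)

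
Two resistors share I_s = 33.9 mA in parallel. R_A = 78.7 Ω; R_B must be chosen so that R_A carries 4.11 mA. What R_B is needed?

In a two-way split, I_A/I_s = R_B/(R_A + R_B).
4.11/33.9 = R_B/(R_A + R_B) → R_B = R_A · (0.1212)/(1 − 0.1212) = 78.7 × 0.1380 = 10.86 Ω.

R_B ≈ 10.9 Ω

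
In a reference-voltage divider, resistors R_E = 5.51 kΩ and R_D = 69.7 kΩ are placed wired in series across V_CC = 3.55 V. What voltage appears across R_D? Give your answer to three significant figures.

Total series resistance ΣR = 5.51 + 69.7 = 75.21 kΩ.
Voltage divider: V = V_CC · (69.70 / 75.21) = 3.55 × 0.9267 = 3.290 V.

V ≈ 3.29 V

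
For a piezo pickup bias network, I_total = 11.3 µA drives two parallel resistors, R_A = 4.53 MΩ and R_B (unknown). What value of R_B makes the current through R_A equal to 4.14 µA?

R_B ≈ 2.62 MΩ

Two-branch current divider: I_A = I_total · R_B/(R_A + R_B).
4.14/11.3 = R_B/(R_A + R_B) → R_B = R_A · (0.3664)/(1 − 0.3664) = 4.53 × 0.5782 = 2.619 MΩ.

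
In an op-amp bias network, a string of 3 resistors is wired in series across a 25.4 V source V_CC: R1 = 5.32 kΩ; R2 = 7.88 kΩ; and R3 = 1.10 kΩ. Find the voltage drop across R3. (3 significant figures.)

V ≈ 1.95 V

Series total: ΣR = 5.32 + 7.88 + 1.10 = 14.30 kΩ.
Voltage divider: V = V_CC · (1.100 / 14.30) = 25.4 × 0.07692 = 1.954 V.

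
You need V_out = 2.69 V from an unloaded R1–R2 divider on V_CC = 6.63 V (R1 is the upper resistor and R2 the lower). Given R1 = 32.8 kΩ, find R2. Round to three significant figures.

R2 ≈ 22.4 kΩ

V_out/V_CC = R2/(R1+R2) = 0.4057.
Rearranging, R2 = R1·k/(1−k) = 32.8 × 0.6827 = 22.39 kΩ.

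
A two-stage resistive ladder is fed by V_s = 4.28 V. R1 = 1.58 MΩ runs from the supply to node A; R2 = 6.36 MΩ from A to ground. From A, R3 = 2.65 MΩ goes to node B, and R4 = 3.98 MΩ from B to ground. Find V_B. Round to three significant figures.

V_B ≈ 1.73 V

The second stage (R3 + R4 = 6.630 MΩ) loads node A in parallel with R2.
R2 ‖ (R3+R4) = 3.246 MΩ.
V_A = 4.28 × 3.246/(1.58 + 3.246) = 2.879 V.
Stage 2 is unloaded, so V_B = V_A · R4/(R3+R4) = 2.879 × 3.98/6.630 = 1.728 V.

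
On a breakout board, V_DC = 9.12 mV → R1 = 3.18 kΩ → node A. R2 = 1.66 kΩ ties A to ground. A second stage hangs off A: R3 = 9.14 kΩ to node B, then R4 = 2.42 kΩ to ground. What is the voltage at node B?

V_B ≈ 0.598 mV

Looking into the second stage from A: R3 + R4 = 11.56 kΩ appears in parallel with R2.
Effective lower resistance at A: R2 ‖ 11.56 = 1.452 kΩ.
V_A = 9.12 × 1.452/(3.18 + 1.452) = 2.858 mV.
V_B = V_A × 0.2093 = 0.5984 mV.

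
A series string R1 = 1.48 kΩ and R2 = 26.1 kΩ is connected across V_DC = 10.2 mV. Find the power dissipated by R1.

The common current is I = 10.2/27.58 = 0.3698 µA.
P(R1) = I²·R1 = (0.3698)² × 1.48 = 0.2024 nW.

P ≈ 0.202 nW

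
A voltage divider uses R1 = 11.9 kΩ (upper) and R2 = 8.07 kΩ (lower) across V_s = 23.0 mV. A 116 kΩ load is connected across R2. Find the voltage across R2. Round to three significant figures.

First combine the lower leg with the load: R2 ‖ R_L = 7.545 kΩ.
Then V_out = V_s · R2'/(R1 + R2') = 23.0 × 7.545/19.45 = 8.924 mV.
(Unloaded it would be 9.29 mV; the load pulls it down.)

V_out ≈ 8.92 mV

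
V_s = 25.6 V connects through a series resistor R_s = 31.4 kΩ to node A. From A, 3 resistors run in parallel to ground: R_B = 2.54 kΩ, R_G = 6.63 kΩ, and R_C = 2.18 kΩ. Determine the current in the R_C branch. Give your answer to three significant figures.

Combine the parallel branches: R_p = (1/2.54 + 1/6.63 + 1/2.18)⁻¹ = 0.9968 kΩ.
V_A by voltage divider: V_A = 25.6 × 0.9968/(31.4 + 0.9968) = 0.7876 V.
I(R_C) = V_A / R_C = 0.7876/2.18 = 0.3613 mA.

I ≈ 0.361 mA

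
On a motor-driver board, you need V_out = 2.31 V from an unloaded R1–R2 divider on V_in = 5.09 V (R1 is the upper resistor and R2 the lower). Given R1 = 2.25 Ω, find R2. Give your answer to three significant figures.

The divider ratio is R2/(R1+R2) = 2.31/5.09 = 0.4538.
R2 = R1 · 0.4538/(1 − 0.4538) = 1.870 Ω.

R2 ≈ 1.87 Ω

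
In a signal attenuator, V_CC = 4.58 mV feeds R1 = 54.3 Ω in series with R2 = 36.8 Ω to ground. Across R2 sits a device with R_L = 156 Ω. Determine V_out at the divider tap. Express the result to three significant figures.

The load sits in parallel with R2, giving an effective lower resistance R2' = R2·R_L/(R2+R_L) = 29.78 Ω.
Now apply the divider: V_out = 4.58 × 0.3542 = 1.622 mV.
(Unloaded it would be 1.85 mV; the load pulls it down.)

V_out ≈ 1.62 mV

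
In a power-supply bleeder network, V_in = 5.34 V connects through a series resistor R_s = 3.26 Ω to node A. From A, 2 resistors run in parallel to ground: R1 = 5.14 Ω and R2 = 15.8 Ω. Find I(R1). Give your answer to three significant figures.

Parallel bank: R_p = 1/(1/5.14 + 1/15.8) = 3.878 Ω.
V_A by voltage divider: V_A = 5.34 × 3.878/(3.26 + 3.878) = 2.901 V.
I(R1) = V_A / R1 = 2.901/5.14 = 0.5645 A.

I ≈ 0.564 A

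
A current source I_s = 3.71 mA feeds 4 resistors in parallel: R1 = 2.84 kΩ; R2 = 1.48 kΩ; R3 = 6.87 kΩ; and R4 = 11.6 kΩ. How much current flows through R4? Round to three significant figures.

I ≈ 0.254 mA

ΣG = 1/2.84 + 1/1.48 + 1/6.87 + 1/11.6 = 1.260.
R4 takes the fraction G_k/ΣG = 0.08621/1.260 = 0.06844, so I = 3.71 × 0.06844 = 0.2539 mA.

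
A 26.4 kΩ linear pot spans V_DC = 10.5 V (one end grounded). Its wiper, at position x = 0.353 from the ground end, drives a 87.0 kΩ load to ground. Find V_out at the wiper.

V_out ≈ 3.47 V

Split the track: R_lower = x·R_p = 9.319 kΩ, R_upper = (1−x)·R_p = 17.08 kΩ.
Lower segment in parallel with the load: 9.319 ‖ 87.0 = 8.418 kΩ.
Loaded-divider output: V_out = 10.5 × 0.3301 = 3.466 V.
(Unloaded: V_out = x·V_DC = 3.71 V.)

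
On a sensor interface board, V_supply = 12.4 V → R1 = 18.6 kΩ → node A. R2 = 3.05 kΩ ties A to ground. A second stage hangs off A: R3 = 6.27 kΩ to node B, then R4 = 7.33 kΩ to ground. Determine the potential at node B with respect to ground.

Looking into the second stage from A: R3 + R4 = 13.60 kΩ appears in parallel with R2.
R2 ‖ (R3+R4) = 2.491 kΩ.
So V_A = 12.4 × 0.1181 = 1.465 V.
Stage 2 is unloaded, so V_B = V_A · R4/(R3+R4) = 1.465 × 7.33/13.60 = 0.7894 V.

V_B ≈ 0.789 V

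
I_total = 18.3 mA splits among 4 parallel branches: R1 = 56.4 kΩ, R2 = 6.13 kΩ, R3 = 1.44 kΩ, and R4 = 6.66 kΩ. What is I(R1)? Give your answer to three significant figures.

I ≈ 0.316 mA

ΣG = 1/56.4 + 1/6.13 + 1/1.44 + 1/6.66 = 1.025.
By the current-divider rule, I = I_total · G_k/ΣG = 18.3 × 0.01729 = 0.3164 mA.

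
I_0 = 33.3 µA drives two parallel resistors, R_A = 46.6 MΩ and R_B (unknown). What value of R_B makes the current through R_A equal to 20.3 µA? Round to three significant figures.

The fraction through R_A equals R_B/(R_A+R_B).
20.3/33.3 = R_B/(R_A + R_B) → R_B = R_A · (0.6096)/(1 − 0.6096) = 46.6 × 1.562 = 72.77 MΩ.

R_B ≈ 72.8 MΩ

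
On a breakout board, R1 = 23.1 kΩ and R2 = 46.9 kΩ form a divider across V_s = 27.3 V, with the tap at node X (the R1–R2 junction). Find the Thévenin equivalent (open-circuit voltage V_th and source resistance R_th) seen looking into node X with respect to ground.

V_th ≈ 18.3 V, R_th ≈ 15.5 kΩ

Open-circuit (no load on X): V_th = V_s · R2/(R1 + R2) = 27.3 × 46.9/(23.10 + 46.9) = 18.29 V.
With V_s suppressed (replaced by a short), R_th = R1 ‖ R2 = (23.10 × 46.9)/(23.10 + 46.9) = 15.48 kΩ.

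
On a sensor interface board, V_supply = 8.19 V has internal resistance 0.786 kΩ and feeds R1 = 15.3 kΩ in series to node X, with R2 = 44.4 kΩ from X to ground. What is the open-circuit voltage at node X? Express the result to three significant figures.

R1' = 0.786 + 15.3 = 16.09 kΩ (source resistance + R1).
V_th is the unloaded tap voltage: V_supply · R2/(R1'+R2) = 8.19 × 0.7341 = 6.012 V.

V_th ≈ 6.01 V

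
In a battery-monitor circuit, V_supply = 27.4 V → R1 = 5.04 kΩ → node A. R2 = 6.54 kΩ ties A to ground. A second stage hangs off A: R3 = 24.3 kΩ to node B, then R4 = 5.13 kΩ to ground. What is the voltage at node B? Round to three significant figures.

The second stage (R3 + R4 = 29.43 kΩ) loads node A in parallel with R2.
Effective lower resistance at A: R2 ‖ 29.43 = 5.351 kΩ.
So V_A = 27.4 × 0.5150 = 14.11 V.
V_B = V_A × 0.1743 = 2.460 V.

V_B ≈ 2.46 V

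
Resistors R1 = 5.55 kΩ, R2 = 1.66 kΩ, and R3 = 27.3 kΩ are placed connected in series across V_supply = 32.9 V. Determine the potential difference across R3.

Series total: ΣR = 5.55 + 1.66 + 27.3 = 34.51 kΩ.
Voltage divider: V = V_supply · (27.30 / 34.51) = 32.9 × 0.7911 = 26.03 V.

V ≈ 26.0 V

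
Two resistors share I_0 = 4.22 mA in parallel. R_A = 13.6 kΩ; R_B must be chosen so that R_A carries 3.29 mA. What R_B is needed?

R_B ≈ 48.1 kΩ

The fraction through R_A equals R_B/(R_A+R_B).
3.29/4.22 = R_B/(R_A + R_B) → R_B = R_A · (0.7796)/(1 − 0.7796) = 13.6 × 3.538 = 48.11 kΩ.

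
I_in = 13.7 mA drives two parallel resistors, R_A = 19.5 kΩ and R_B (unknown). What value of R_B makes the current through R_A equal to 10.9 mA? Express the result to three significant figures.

R_B ≈ 75.9 kΩ

Two-branch current divider: I_A = I_in · R_B/(R_A + R_B).
With f = 0.7956, R_B = R_A · f/(1−f) = 19.5 × 3.893 = 75.91 kΩ.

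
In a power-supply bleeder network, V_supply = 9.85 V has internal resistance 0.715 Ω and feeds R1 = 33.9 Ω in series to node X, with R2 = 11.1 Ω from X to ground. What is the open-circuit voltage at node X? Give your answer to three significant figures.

V_th ≈ 2.39 V

R1' = 0.715 + 33.9 = 34.62 Ω (source resistance + R1).
V_th is the unloaded tap voltage: V_supply · R2/(R1'+R2) = 9.85 × 0.2428 = 2.392 V.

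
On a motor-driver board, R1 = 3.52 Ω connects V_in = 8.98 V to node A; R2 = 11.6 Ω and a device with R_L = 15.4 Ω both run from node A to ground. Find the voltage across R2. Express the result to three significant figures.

V_out ≈ 5.86 V

The load sits in parallel with R2, giving an effective lower resistance R2' = R2·R_L/(R2+R_L) = 6.616 Ω.
Now apply the divider: V_out = 8.98 × 0.6527 = 5.862 V.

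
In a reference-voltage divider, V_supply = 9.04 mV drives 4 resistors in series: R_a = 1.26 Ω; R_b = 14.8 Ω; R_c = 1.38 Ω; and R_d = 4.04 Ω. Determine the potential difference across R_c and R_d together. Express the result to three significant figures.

V ≈ 2.28 mV

Total series resistance ΣR = 1.26 + 14.8 + 1.38 + 4.04 = 21.48 Ω.
R_{R_c..R_d} = 1.38 + 4.04 = 5.420 Ω.
V = V_supply · R/ΣR = 9.04 × 0.2523 = 2.281 mV.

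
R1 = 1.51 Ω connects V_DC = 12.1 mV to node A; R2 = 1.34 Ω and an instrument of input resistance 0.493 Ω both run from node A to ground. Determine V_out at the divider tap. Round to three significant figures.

V_out ≈ 2.33 mV

R2 ‖ R_L = (1.34 × 0.493)/(1.34 + 0.493) = 0.3604 Ω.
Now apply the divider: V_out = 12.1 × 0.1927 = 2.332 mV.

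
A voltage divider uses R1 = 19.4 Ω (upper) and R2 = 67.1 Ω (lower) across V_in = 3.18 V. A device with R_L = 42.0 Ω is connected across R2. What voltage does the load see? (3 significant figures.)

First combine the lower leg with the load: R2 ‖ R_L = 25.83 Ω.
Voltage divider with the loaded lower leg: V_out = 3.18 × 25.83/(19.4 + 25.83) = 3.18 × 0.5711 = 1.816 V.

V_out ≈ 1.82 V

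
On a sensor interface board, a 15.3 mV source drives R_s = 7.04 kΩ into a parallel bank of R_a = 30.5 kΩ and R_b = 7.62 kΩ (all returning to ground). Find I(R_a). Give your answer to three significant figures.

Equivalent of the parallel group: R_p = 6.097 kΩ.
V_A by voltage divider: V_A = 15.3 × 6.097/(7.04 + 6.097) = 7.101 mV.
I(R_a) = V_A / R_a = 7.101/30.5 = 0.2328 µA.

I ≈ 0.233 µA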